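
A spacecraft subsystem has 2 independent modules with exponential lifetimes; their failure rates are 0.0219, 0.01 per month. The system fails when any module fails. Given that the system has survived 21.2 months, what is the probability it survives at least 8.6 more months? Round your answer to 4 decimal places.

Time to first failure ~ Exp(Σλ) with Σλ = 0.0319.
By memorylessness, P(T > 21.2+8.6 | T > 21.2) = P(T > 8.6) = e^(−0.0319·8.6) ≈ 0.7601.

0.7601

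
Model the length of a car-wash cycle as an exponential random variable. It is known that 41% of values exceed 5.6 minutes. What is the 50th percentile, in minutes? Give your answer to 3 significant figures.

4.35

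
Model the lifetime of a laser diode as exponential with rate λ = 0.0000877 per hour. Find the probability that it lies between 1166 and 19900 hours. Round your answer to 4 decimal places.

0.7282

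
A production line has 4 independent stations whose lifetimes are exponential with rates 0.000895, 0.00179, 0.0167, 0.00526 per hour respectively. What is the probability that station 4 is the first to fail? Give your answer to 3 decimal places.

0.213

The time to first failure is exponential with rate Σλ = 0.000895 + 0.00179 + 0.0167 + 0.00526 = 0.024645.
P(station 4 first) = λ_4/Σλ = 0.00526/0.024645 ≈ 0.213.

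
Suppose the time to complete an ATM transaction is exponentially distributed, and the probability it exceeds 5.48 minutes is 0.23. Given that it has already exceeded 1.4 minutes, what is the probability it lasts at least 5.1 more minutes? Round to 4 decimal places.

From e^(−λ·5.48) = 0.23, λ = −ln(0.23)/5.48 = 0.268189.
Memoryless: P(X > 1.4+5.1 | X > 1.4) = P(X > 5.1) = e^(−0.268189·5.1) ≈ 0.2547.

0.2547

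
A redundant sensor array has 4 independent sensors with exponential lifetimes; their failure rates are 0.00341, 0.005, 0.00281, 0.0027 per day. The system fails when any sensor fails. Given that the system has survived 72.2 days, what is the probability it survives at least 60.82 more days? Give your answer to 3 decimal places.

Time to first failure ~ Exp(Σλ) with Σλ = 0.01392.
By memorylessness, P(T > 72.2+60.82 | T > 72.2) = P(T > 60.82) = e^(−0.01392·60.82) ≈ 0.429.

0.429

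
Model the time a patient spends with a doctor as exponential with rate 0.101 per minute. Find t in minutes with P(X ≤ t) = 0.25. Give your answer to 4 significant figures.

Set 1 − e^(−λt) = 0.25, so t = −ln(0.75)/λ = 0.28768/0.101 ≈ 2.84834 minutes.

2.848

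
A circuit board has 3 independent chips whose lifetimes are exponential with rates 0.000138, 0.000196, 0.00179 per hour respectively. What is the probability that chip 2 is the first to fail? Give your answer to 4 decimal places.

0.0923

The time to first failure is exponential with rate Σλ = 0.000138 + 0.000196 + 0.00179 = 0.002124.
P(chip 2 first) = λ_2/Σλ = 0.000196/0.002124 ≈ 0.0923.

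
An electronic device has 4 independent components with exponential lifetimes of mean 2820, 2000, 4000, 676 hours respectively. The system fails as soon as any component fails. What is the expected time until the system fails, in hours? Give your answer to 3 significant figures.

387

The first failure time is exponential with rate Σλ_i = 1/2820 + 1/2000 + 1/4000 + 1/676 = 0.0025839 per hour.
E[min] = 1/Σλ = 1/0.0025839 = 387.012 hours.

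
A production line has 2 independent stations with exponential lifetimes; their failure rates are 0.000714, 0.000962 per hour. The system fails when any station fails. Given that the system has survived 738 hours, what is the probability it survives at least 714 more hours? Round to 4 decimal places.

Time to first failure ~ Exp(Σλ) with Σλ = 0.001676.
By memorylessness, P(T > 738+714 | T > 738) = P(T > 714) = e^(−0.001676·714) ≈ 0.3022.

0.3022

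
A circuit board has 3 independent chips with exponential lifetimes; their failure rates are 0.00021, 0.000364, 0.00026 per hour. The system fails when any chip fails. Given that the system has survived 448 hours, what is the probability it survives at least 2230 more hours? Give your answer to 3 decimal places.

0.156

Time to first failure ~ Exp(Σλ) with Σλ = 0.000834.
By memorylessness, P(T > 448+2230 | T > 448) = P(T > 2230) = e^(−0.000834·2230) ≈ 0.156.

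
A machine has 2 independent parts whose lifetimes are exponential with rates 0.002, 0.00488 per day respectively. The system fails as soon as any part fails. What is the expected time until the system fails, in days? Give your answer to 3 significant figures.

145

The time to first failure is exponential with rate Σλ = 0.002 + 0.00488 = 0.00688.
E[min] = 1/Σλ = 1/0.00688 = 145.349 days.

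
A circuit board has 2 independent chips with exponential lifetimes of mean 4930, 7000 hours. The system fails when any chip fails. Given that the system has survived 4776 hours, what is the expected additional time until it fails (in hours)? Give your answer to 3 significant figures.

First-failure rate Σλ = 1/4930 + 1/7000 = 0.000345697.
By memorylessness the expected residual is 1/Σλ = 2892.71 hours, regardless of the 4776 already elapsed.

2890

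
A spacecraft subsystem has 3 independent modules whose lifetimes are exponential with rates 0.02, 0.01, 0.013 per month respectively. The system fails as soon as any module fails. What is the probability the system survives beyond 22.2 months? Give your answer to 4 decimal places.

The time to first failure is exponential with rate Σλ = 0.02 + 0.01 + 0.013 = 0.043.
P(min > 22.2) = e^(−0.043·22.2) = e^(−0.9546) ≈ 0.3850.

0.3850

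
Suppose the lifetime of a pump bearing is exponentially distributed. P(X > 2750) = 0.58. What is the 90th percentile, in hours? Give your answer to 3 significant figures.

11600

e^(−λ·2750) = 0.58 ⇒ λ = −ln(0.58)/2750 = 0.000198083.
90th percentile: 1 − e^(−λt) = 0.9, t = −ln(0.1)/λ = 11624.4 hours.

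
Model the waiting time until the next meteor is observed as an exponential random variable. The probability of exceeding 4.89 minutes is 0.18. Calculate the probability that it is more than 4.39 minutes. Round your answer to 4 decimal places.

e^(−λ·4.89) = 0.18 ⇒ λ = −ln(0.18)/4.89 = 0.350675.
P(X > 4.39) = e^(−0.350675·4.39) = e^(−1.5395) ≈ 0.2145.

0.2145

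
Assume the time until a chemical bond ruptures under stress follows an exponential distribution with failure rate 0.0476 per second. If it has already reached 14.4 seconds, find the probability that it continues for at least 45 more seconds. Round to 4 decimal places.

0.1174

The exponential is memoryless, so the remaining time is again Exp(λ): the condition X > 14.4 is irrelevant.
P(X > 45) = e^(−2.142) ≈ 0.1174.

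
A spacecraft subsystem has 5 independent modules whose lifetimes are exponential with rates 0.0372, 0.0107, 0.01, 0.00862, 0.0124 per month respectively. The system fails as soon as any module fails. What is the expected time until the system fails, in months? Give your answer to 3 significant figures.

12.7

The time to first failure is exponential with rate Σλ = 0.0372 + 0.0107 + 0.01 + 0.00862 + 0.0124 = 0.07892.
E[min] = 1/Σλ = 1/0.07892 = 12.6711 months.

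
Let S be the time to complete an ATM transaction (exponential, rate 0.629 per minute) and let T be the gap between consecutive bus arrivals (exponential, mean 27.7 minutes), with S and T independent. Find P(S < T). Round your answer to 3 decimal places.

λ_1 = 0.629, λ_2 = 1/27.7 = 0.0361011.
For independent exponentials, P(S < T) = λ_1/(λ_1+λ_2) = 0.629/0.665101 ≈ 0.946.

0.946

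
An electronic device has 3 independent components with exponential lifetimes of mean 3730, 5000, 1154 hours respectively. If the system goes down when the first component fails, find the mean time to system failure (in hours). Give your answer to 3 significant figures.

749

The first failure time is exponential with rate Σλ_i = 1/3730 + 1/5000 + 1/1154 = 0.00133465 per hour.
E[min] = 1/Σλ = 1/0.00133465 = 749.261 hours.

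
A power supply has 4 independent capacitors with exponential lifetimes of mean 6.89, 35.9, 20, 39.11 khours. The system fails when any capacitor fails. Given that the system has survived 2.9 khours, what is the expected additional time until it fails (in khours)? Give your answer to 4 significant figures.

4.023

First-failure rate Σλ = 1/6.89 + 1/35.9 + 1/20 + 1/39.11 = 0.248562.
By memorylessness the expected residual is 1/Σλ = 4.02314 khours, regardless of the 2.9 already elapsed.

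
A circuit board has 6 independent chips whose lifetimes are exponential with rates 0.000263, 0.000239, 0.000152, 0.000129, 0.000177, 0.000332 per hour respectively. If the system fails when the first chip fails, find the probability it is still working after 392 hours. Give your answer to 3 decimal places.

The time to first failure is exponential with rate Σλ = 0.000263 + 0.000239 + 0.000152 + 0.000129 + 0.000177 + 0.000332 = 0.001292.
P(min > 392) = e^(−0.001292·392) = e^(−0.50646) ≈ 0.603.

0.603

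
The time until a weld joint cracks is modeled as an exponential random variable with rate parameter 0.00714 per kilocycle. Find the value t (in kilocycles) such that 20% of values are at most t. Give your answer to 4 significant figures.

31.25

Set 1 − e^(−λt) = 0.2, so t = −ln(0.8)/λ = 0.22314/0.00714 ≈ 31.2526 kilocycles.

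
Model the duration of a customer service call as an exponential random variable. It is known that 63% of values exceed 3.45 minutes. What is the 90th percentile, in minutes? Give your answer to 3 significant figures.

e^(−λ·3.45) = 0.63 ⇒ λ = −ln(0.63)/3.45 = 0.133923.
90th percentile: 1 − e^(−λt) = 0.9, t = −ln(0.1)/λ = 17.1933 minutes.

17.2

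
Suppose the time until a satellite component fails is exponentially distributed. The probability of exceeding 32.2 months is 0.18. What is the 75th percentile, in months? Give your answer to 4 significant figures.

26.03

e^(−λ·32.2) = 0.18 ⇒ λ = −ln(0.18)/32.2 = 0.0532546.
75th percentile: 1 − e^(−λt) = 0.75, t = −ln(0.25)/λ = 26.0314 months.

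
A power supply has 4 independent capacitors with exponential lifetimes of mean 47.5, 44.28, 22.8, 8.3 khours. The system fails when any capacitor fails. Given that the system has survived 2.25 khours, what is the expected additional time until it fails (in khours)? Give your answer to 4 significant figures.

4.808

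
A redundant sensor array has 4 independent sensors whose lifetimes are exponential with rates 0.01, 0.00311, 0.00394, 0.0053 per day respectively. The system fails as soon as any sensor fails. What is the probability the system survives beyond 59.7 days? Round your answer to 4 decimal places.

0.2633

The time to first failure is exponential with rate Σλ = 0.01 + 0.00311 + 0.00394 + 0.0053 = 0.02235.
P(min > 59.7) = e^(−0.02235·59.7) = e^(−1.3343) ≈ 0.2633.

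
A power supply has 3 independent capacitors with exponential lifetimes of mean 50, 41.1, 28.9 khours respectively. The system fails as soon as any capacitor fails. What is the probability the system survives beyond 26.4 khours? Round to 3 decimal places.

0.124

The first failure time is exponential with rate Σλ_i = 1/50 + 1/41.1 + 1/28.9 = 0.078933 per khour.
P(min > 26.4) = e^(−0.078933·26.4) = e^(−2.0838) ≈ 0.124.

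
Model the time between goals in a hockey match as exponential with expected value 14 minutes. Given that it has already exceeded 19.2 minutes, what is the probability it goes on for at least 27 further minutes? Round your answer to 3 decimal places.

The rate is λ = 1/14 = 0.0714286 per minute.
P(X > s+t | X > s) = e^(−λ(s+t))/e^(−λs) = e^(−λt), independent of s = 19.2.
P(X > 27) = e^(−1.9286) ≈ 0.145.

0.145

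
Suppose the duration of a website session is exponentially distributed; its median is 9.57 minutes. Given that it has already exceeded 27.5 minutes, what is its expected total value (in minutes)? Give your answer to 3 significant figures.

41.3

For an exponential, median = ln(2)/λ, so λ = ln 2 / 9.57 = 0.0724292 per minute.
By memorylessness, E[X | X > 27.5] = 27.5 + 1/λ = 27.5 + 13.8066 = 41.3066 minutes.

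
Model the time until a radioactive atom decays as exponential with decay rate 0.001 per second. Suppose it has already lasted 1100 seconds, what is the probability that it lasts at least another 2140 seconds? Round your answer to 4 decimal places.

0.1177

The exponential is memoryless, so the remaining time is again Exp(λ): the condition X > 1100 is irrelevant.
P(X > 2140) = e^(−2.14) ≈ 0.1177.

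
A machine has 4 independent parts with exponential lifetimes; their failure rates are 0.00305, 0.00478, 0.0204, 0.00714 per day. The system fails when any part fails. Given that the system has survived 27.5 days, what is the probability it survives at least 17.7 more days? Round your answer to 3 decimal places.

0.535

Time to first failure ~ Exp(Σλ) with Σλ = 0.03537.
By memorylessness, P(T > 27.5+17.7 | T > 27.5) = P(T > 17.7) = e^(−0.03537·17.7) ≈ 0.535.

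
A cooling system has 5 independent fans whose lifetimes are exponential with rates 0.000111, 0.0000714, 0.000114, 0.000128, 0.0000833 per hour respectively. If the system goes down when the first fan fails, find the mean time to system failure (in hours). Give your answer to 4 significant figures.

1970

The time to first failure is exponential with rate Σλ = 0.000111 + 0.0000714 + 0.000114 + 0.000128 + 0.0000833 = 0.0005077.
E[min] = 1/Σλ = 1/0.0005077 = 1969.67 hours.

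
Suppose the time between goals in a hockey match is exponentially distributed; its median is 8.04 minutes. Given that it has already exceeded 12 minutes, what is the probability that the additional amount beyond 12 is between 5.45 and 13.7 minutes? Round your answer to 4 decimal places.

0.3182

For an exponential, median = ln(2)/λ, so λ = ln 2 / 8.04 = 0.0862123 per minute.
Memoryless: the residual past 12 is again Exp(λ).
P(5.45 < residual < 13.7) = e^(−λ·5.45) − e^(−λ·13.7) = 0.62509 − 0.30694 ≈ 0.3182.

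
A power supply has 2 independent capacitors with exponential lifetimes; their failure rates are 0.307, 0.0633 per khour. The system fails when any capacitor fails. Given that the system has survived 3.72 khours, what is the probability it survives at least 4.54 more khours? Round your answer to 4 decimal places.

Time to first failure ~ Exp(Σλ) with Σλ = 0.3703.
By memorylessness, P(T > 3.72+4.54 | T > 3.72) = P(T > 4.54) = e^(−0.3703·4.54) ≈ 0.1862.

0.1862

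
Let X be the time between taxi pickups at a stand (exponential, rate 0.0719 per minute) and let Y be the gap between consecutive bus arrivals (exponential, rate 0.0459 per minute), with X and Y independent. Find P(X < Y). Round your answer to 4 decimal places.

0.6104

λ_1 = 0.0719, λ_2 = 0.0459.
For independent exponentials, P(X < Y) = λ_1/(λ_1+λ_2) = 0.0719/0.1178 ≈ 0.6104.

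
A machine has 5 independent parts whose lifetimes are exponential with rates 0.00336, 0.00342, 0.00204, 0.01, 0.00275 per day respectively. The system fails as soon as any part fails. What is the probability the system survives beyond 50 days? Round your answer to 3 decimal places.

The time to first failure is exponential with rate Σλ = 0.00336 + 0.00342 + 0.00204 + 0.01 + 0.00275 = 0.02157.
P(min > 50) = e^(−0.02157·50) = e^(−1.0785) ≈ 0.340.

0.340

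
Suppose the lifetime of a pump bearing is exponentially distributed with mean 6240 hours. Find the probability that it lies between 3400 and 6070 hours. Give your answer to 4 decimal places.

0.2019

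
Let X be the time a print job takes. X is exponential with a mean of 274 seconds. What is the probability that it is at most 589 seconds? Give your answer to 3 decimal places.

0.883

The rate is λ = 1/274 = 0.00364964 per second.
P(X ≤ 589) = 1 − e^(−λ·589) = 1 − e^(−2.1496) ≈ 0.883.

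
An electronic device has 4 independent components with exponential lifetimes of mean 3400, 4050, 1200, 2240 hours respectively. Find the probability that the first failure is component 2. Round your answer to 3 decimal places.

0.136

Rates: λ_i = 1/mean_i → 0.000294118, 0.000246914, 0.000833333, 0.000446429; Σλ = 0.00182079.
P(component 2 first) = λ_2/Σλ = 0.000246914/0.00182079 ≈ 0.136.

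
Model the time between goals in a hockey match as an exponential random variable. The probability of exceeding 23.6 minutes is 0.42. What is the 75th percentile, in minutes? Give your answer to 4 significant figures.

37.71

e^(−λ·23.6) = 0.42 ⇒ λ = −ln(0.42)/23.6 = 0.0367585.
75th percentile: 1 − e^(−λt) = 0.75, t = −ln(0.25)/λ = 37.7136 minutes.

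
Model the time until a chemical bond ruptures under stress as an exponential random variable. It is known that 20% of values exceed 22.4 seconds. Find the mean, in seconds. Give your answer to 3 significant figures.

13.9

e^(−λ·22.4) = 0.20 ⇒ λ = −ln(0.20)/22.4 = 0.0718499.
Mean = 1/λ = 13.9179 seconds.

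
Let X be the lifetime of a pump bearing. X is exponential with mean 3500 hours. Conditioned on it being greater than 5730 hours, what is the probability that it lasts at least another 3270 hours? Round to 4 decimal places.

0.3929

The rate is λ = 1/3500 = 0.000285714 per hour.
P(X > s+t | X > s) = e^(−λ(s+t))/e^(−λs) = e^(−λt), independent of s = 5730.
P(X > 3270) = e^(−0.93429) ≈ 0.3929.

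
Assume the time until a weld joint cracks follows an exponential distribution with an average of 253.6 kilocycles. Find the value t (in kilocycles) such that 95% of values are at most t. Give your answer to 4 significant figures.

759.7

The rate is λ = 1/253.6 = 0.00394322 per kilocycle.
Set 1 − e^(−λt) = 0.95, so t = −ln(0.05)/λ = 2.9957/0.00394322 ≈ 759.718 kilocycles.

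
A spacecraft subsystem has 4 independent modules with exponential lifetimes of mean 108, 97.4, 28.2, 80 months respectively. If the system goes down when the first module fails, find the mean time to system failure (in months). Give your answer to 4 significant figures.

14.82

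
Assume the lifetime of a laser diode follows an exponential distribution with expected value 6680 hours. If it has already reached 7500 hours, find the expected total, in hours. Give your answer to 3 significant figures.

14200

The rate is λ = 1/6680 = 0.000149701 per hour.
By memorylessness, E[X | X > 7500] = 7500 + 1/λ = 7500 + 6680 = 14180 hours.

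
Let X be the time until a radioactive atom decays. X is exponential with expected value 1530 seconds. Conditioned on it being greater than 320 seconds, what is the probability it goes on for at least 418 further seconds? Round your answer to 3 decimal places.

The rate is λ = 1/1530 = 0.000653595 per second.
P(X > s+t | X > s) = e^(−λ(s+t))/e^(−λs) = e^(−λt), independent of s = 320.
P(X > 418) = e^(−0.2732) ≈ 0.761.

0.761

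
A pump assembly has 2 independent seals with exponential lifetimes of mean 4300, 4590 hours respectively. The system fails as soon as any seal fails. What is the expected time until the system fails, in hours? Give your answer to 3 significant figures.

The first failure time is exponential with rate Σλ_i = 1/4300 + 1/4590 = 0.000450423 per hour.
E[min] = 1/Σλ = 1/0.000450423 = 2220.13 hours.

2220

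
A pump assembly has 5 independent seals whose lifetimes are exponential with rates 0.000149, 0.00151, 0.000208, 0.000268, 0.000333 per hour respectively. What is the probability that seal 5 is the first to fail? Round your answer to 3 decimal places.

The time to first failure is exponential with rate Σλ = 0.000149 + 0.00151 + 0.000208 + 0.000268 + 0.000333 = 0.002468.
P(seal 5 first) = λ_5/Σλ = 0.000333/0.002468 ≈ 0.135.

0.135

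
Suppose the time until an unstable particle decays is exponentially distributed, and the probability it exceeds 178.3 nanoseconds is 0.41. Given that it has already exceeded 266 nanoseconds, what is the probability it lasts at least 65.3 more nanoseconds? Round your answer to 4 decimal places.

From e^(−λ·178.3) = 0.41, λ = −ln(0.41)/178.3 = 0.00500055.
Memoryless: P(X > 266+65.3 | X > 266) = P(X > 65.3) = e^(−0.00500055·65.3) ≈ 0.7214.

0.7214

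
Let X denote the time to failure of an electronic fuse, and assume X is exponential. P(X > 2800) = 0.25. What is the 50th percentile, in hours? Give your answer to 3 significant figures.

1400

e^(−λ·2800) = 0.25 ⇒ λ = −ln(0.25)/2800 = 0.000495105.
50th percentile: 1 − e^(−λt) = 0.5, t = −ln(0.5)/λ = 1400 hours.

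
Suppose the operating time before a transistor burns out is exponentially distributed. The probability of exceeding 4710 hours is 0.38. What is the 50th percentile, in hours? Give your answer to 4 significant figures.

3374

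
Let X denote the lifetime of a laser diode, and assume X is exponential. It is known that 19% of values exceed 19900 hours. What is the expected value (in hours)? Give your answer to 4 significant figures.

11980

e^(−λ·19900) = 0.19 ⇒ λ = −ln(0.19)/19900 = 0.0000834538.
Mean = 1/λ = 11982.7 hours.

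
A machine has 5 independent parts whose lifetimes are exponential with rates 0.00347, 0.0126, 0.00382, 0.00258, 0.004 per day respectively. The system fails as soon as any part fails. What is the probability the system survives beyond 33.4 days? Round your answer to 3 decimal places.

0.413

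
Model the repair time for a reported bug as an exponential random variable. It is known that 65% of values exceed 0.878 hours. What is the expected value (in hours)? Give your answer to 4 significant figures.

e^(−λ·0.878) = 0.65 ⇒ λ = −ln(0.65)/0.878 = 0.490641.
Mean = 1/λ = 2.03815 hours.

2.038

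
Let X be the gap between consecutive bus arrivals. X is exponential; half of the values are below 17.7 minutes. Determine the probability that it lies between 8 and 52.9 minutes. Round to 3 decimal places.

0.605

For an exponential, median = ln(2)/λ, so λ = ln 2 / 17.7 = 0.0391609 per minute.
P(8 < X < 52.9) = e^(−λ·8) − e^(−λ·52.9) = 0.73104 − 0.12598 ≈ 0.605.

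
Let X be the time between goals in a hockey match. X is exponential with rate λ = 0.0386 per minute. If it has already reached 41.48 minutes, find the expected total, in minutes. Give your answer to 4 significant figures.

By memorylessness, E[X | X > 41.48] = 41.48 + 1/λ = 41.48 + 25.9067 = 67.3867 minutes.

67.39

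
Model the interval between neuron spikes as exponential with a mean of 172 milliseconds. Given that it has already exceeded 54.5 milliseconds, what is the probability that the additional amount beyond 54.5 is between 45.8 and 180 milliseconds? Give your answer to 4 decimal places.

The rate is λ = 1/172 = 0.00581395 per millisecond.
Memoryless: the residual past 54.5 is again Exp(λ).
P(45.8 < residual < 180) = e^(−λ·45.8) − e^(−λ·180) = 0.76623 − 0.35116 ≈ 0.4151.

0.4151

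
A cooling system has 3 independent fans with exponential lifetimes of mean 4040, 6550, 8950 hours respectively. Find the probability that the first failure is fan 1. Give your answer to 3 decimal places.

0.484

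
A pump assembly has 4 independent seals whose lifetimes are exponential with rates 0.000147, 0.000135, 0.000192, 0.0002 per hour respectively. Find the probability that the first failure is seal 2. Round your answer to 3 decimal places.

The time to first failure is exponential with rate Σλ = 0.000147 + 0.000135 + 0.000192 + 0.0002 = 0.000674.
P(seal 2 first) = λ_2/Σλ = 0.000135/0.000674 ≈ 0.200.

0.200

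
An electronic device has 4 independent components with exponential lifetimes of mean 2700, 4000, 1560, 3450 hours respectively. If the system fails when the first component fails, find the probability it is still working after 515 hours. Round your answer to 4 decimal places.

The first failure time is exponential with rate Σλ_i = 1/2700 + 1/4000 + 1/1560 + 1/3450 = 0.00155125 per hour.
P(min > 515) = e^(−0.00155125·515) = e^(−0.79889) ≈ 0.4498.

0.4498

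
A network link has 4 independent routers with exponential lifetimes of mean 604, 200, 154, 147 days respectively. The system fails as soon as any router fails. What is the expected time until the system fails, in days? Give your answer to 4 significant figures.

50.12

The first failure time is exponential with rate Σλ_i = 1/604 + 1/200 + 1/154 + 1/147 = 0.0199519 per day.
E[min] = 1/Σλ = 1/0.0199519 = 50.1206 days.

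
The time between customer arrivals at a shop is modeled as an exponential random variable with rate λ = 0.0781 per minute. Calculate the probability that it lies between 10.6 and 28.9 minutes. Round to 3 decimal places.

0.332

P(10.6 < X < 28.9) = e^(−λ·10.6) − e^(−λ·28.9) = 0.43698 − 0.10465 ≈ 0.332.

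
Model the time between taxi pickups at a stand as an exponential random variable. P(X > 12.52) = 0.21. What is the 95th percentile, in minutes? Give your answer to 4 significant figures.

24.03

e^(−λ·12.52) = 0.21 ⇒ λ = −ln(0.21)/12.52 = 0.124652.
95th percentile: 1 − e^(−λt) = 0.95, t = −ln(0.05)/λ = 24.0327 minutes.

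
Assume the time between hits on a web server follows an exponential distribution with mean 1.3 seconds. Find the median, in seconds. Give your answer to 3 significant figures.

The rate is λ = 1/1.3 = 0.769231 per second.
Set 1 − e^(−λt) = 0.5, so t = −ln(0.5)/λ = 0.69315/0.769231 ≈ 0.901091 seconds.

0.901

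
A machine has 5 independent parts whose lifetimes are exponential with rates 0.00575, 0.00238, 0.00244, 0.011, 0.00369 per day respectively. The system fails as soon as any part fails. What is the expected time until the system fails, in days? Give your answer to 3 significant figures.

The time to first failure is exponential with rate Σλ = 0.00575 + 0.00238 + 0.00244 + 0.011 + 0.00369 = 0.02526.
E[min] = 1/Σλ = 1/0.02526 = 39.5883 days.

39.6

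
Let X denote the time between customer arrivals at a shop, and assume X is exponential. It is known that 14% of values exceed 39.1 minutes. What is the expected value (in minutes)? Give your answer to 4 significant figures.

e^(−λ·39.1) = 0.14 ⇒ λ = −ln(0.14)/39.1 = 0.0502842.
Mean = 1/λ = 19.887 minutes.

19.89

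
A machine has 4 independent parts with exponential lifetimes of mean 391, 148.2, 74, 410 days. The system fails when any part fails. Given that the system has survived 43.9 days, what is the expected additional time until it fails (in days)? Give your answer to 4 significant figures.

39.59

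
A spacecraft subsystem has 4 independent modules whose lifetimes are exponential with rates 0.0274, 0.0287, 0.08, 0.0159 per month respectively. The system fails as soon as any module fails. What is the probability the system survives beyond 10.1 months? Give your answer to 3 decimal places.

0.215

The time to first failure is exponential with rate Σλ = 0.0274 + 0.0287 + 0.08 + 0.0159 = 0.152.
P(min > 10.1) = e^(−0.152·10.1) = e^(−1.5352) ≈ 0.215.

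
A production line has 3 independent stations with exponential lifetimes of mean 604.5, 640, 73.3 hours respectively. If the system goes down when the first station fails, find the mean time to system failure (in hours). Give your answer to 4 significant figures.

59.31

The first failure time is exponential with rate Σλ_i = 1/604.5 + 1/640 + 1/73.3 = 0.0168593 per hour.
E[min] = 1/Σλ = 1/0.0168593 = 59.3144 hours.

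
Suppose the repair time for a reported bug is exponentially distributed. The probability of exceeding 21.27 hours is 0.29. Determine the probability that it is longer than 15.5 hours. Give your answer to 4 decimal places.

e^(−λ·21.27) = 0.29 ⇒ λ = −ln(0.29)/21.27 = 0.0581981.
P(X > 15.5) = e^(−0.0581981·15.5) = e^(−0.90207) ≈ 0.4057.

0.4057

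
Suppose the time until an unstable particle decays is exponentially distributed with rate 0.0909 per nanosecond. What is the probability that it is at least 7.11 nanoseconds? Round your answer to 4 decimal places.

P(X > 7.11) = e^(−λ·7.11) = e^(−0.6463) ≈ 0.5240.

0.5240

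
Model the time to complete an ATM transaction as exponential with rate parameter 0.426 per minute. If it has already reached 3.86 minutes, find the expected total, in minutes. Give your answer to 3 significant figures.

6.21

By memorylessness, E[X | X > 3.86] = 3.86 + 1/λ = 3.86 + 2.34742 = 6.20742 minutes.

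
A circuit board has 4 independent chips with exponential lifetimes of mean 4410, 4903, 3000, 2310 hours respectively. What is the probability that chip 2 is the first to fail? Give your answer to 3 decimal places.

0.170

Rates: λ_i = 1/mean_i → 0.000226757, 0.000203957, 0.000333333, 0.0004329; Σλ = 0.00119695.
P(chip 2 first) = λ_2/Σλ = 0.000203957/0.00119695 ≈ 0.170.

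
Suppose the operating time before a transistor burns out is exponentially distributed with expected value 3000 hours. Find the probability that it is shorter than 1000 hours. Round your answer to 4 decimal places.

The rate is λ = 1/3000 = 0.000333333 per hour.
P(X ≤ 1000) = 1 − e^(−λ·1000) = 1 − e^(−0.33333) ≈ 0.2835.

0.2835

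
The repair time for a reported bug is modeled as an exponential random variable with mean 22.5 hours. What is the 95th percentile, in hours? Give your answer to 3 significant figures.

67.4

The rate is λ = 1/22.5 = 0.0444444 per hour.
Set 1 − e^(−λt) = 0.95, so t = −ln(0.05)/λ = 2.9957/0.0444444 ≈ 67.404 hours.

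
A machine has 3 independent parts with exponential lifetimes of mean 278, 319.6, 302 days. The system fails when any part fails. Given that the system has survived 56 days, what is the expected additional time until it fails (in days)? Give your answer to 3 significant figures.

99.6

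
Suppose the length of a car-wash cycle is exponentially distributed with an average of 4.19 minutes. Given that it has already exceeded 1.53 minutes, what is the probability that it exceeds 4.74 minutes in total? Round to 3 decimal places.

0.465

The rate is λ = 1/4.19 = 0.238663 per minute.
P(X > s+t | X > s) = e^(−λ(s+t))/e^(−λs) = e^(−λt), independent of s = 1.53.
P(X > 3.21) = e^(−0.76611) ≈ 0.465.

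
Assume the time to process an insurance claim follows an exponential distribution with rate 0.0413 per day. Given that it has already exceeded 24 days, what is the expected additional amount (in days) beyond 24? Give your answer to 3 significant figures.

24.2

By memorylessness, the remaining amount past any threshold is again Exp(λ) with mean 1/λ = 24.2131 days.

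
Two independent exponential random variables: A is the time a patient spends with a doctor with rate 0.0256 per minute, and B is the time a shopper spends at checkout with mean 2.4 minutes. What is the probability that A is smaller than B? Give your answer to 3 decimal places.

0.058

λ_1 = 0.0256, λ_2 = 1/2.4 = 0.416667.
For independent exponentials, P(A < B) = λ_1/(λ_1+λ_2) = 0.0256/0.442267 ≈ 0.058.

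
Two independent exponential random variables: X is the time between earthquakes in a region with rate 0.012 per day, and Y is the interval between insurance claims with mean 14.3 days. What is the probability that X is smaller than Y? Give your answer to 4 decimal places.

λ_1 = 0.012, λ_2 = 1/14.3 = 0.0699301.
For independent exponentials, P(X < Y) = λ_1/(λ_1+λ_2) = 0.012/0.0819301 ≈ 0.1465.

0.1465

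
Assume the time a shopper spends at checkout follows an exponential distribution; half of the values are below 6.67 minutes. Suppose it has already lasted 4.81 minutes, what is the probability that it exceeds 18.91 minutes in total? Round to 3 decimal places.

For an exponential, median = ln(2)/λ, so λ = ln 2 / 6.67 = 0.10392 per minute.
The exponential is memoryless, so the remaining time is again Exp(λ): the condition X > 4.81 is irrelevant.
P(X > 14.1) = e^(−1.4653) ≈ 0.231.

0.231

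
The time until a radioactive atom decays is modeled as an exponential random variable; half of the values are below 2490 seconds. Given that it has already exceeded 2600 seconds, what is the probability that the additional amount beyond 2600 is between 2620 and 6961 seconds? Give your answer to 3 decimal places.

For an exponential, median = ln(2)/λ, so λ = ln 2 / 2490 = 0.000278372 per second.
Memoryless: the residual past 2600 is again Exp(λ).
P(2620 < residual < 6961) = e^(−λ·2620) − e^(−λ·6961) = 0.48223 − 0.14403 ≈ 0.338.

0.338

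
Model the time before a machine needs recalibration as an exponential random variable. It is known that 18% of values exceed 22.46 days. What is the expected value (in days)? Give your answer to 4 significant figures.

13.10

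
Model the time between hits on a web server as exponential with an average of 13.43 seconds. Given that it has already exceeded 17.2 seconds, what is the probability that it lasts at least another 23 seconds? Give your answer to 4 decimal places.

The rate is λ = 1/13.43 = 0.0744602 per second.
P(X > s+t | X > s) = e^(−λ(s+t))/e^(−λs) = e^(−λt), independent of s = 17.2.
P(X > 23) = e^(−1.7126) ≈ 0.1804.

0.1804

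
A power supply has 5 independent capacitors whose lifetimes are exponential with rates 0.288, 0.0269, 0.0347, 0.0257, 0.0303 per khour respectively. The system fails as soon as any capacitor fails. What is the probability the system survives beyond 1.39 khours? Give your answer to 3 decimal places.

0.569

The time to first failure is exponential with rate Σλ = 0.288 + 0.0269 + 0.0347 + 0.0257 + 0.0303 = 0.4056.
P(min > 1.39) = e^(−0.4056·1.39) = e^(−0.56378) ≈ 0.569.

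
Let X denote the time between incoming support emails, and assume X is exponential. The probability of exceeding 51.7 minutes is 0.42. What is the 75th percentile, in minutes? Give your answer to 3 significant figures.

82.6

e^(−λ·51.7) = 0.42 ⇒ λ = −ln(0.42)/51.7 = 0.0167795.
75th percentile: 1 − e^(−λt) = 0.75, t = −ln(0.25)/λ = 82.6183 minutes.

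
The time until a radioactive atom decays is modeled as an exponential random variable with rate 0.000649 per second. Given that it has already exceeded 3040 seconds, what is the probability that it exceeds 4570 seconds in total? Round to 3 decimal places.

0.370

By the memoryless property, P(X > 3040+1530 | X > 3040) = P(X > 1530).
P(X > 1530) = e^(−0.99297) ≈ 0.370.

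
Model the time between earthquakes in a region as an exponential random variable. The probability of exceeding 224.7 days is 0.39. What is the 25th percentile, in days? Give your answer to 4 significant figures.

68.65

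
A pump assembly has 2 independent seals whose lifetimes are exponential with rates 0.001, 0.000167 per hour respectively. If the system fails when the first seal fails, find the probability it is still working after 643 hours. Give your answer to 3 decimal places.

The time to first failure is exponential with rate Σλ = 0.001 + 0.000167 = 0.001167.
P(min > 643) = e^(−0.001167·643) = e^(−0.75038) ≈ 0.472.

0.472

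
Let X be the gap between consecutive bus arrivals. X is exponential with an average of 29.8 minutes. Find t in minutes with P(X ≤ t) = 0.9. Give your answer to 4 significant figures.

The rate is λ = 1/29.8 = 0.033557 per minute.
Set 1 − e^(−λt) = 0.9, so t = −ln(0.1)/λ = 2.3026/0.033557 ≈ 68.617 minutes.

68.62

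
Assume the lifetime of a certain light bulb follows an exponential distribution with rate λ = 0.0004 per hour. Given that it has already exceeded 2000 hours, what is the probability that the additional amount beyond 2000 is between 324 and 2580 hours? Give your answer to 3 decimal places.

0.522

Memoryless: the residual past 2000 is again Exp(λ).
P(324 < residual < 2580) = e^(−λ·324) − e^(−λ·2580) = 0.87845 − 0.35629 ≈ 0.522.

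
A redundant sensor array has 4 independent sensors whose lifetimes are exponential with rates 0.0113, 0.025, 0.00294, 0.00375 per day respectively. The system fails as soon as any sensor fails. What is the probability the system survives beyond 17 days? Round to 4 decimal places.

0.4815

The time to first failure is exponential with rate Σλ = 0.0113 + 0.025 + 0.00294 + 0.00375 = 0.04299.
P(min > 17) = e^(−0.04299·17) = e^(−0.73083) ≈ 0.4815.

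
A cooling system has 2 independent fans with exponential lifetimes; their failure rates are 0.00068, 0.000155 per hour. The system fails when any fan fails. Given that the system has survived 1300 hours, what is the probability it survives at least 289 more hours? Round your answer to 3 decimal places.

0.786

Time to first failure ~ Exp(Σλ) with Σλ = 0.000835.
By memorylessness, P(T > 1300+289 | T > 1300) = P(T > 289) = e^(−0.000835·289) ≈ 0.786.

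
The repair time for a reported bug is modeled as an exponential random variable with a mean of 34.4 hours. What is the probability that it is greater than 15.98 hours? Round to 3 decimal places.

The rate is λ = 1/34.4 = 0.0290698 per hour.
P(X > 15.98) = e^(−λ·15.98) = e^(−0.46453) ≈ 0.628.

0.628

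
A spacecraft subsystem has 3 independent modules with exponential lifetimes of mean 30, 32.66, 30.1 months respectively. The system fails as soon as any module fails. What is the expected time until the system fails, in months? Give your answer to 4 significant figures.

The first failure time is exponential with rate Σλ_i = 1/30 + 1/32.66 + 1/30.1 = 0.0971744 per month.
E[min] = 1/Σλ = 1/0.0971744 = 10.2908 months.

10.29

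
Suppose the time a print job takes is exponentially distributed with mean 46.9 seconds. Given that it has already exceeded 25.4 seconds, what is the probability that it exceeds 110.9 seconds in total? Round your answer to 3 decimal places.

The rate is λ = 1/46.9 = 0.021322 per second.
P(X > s+t | X > s) = e^(−λ(s+t))/e^(−λs) = e^(−λt), independent of s = 25.4.
P(X > 85.5) = e^(−1.823) ≈ 0.162.

0.162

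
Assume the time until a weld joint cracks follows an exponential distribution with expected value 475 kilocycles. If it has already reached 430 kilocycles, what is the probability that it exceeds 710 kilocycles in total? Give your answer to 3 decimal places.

The rate is λ = 1/475 = 0.00210526 per kilocycle.
The exponential is memoryless, so the remaining time is again Exp(λ): the condition X > 430 is irrelevant.
P(X > 280) = e^(−0.58947) ≈ 0.555.

0.555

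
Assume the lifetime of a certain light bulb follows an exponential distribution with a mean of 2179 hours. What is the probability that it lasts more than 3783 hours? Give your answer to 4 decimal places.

The rate is λ = 1/2179 = 0.000458926 per hour.
P(X > 3783) = e^(−λ·3783) = e^(−1.7361) ≈ 0.1762.

0.1762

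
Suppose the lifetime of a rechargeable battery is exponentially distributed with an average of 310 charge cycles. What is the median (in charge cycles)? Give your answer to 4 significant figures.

214.9

The rate is λ = 1/310 = 0.00322581 per charge cycle.
Set 1 − e^(−λt) = 0.5, so t = −ln(0.5)/λ = 0.69315/0.00322581 ≈ 214.876 charge cycles.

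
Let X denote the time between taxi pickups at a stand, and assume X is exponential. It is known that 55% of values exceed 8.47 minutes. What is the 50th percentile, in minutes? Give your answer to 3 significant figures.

e^(−λ·8.47) = 0.55 ⇒ λ = −ln(0.55)/8.47 = 0.0705829.
50th percentile: 1 − e^(−λt) = 0.5, t = −ln(0.5)/λ = 9.82033 minutes.

9.82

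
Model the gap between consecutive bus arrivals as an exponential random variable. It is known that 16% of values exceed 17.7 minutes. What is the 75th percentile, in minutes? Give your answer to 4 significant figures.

13.39

e^(−λ·17.7) = 0.16 ⇒ λ = −ln(0.16)/17.7 = 0.103536.
75th percentile: 1 − e^(−λt) = 0.75, t = −ln(0.25)/λ = 13.3895 minutes.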